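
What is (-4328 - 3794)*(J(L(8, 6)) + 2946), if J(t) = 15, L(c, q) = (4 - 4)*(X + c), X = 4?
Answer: -24049242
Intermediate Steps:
L(c, q) = 0 (L(c, q) = (4 - 4)*(4 + c) = 0*(4 + c) = 0)
(-4328 - 3794)*(J(L(8, 6)) + 2946) = (-4328 - 3794)*(15 + 2946) = -8122*2961 = -24049242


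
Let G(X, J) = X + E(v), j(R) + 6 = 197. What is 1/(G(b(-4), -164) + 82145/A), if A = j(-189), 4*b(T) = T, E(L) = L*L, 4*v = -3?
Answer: 3056/1312983 ≈ 0.0023275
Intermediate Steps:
v = -3/4 (v = (1/4)*(-3) = -3/4 ≈ -0.75000)
j(R) = 191 (j(R) = -6 + 197 = 191)
E(L) = L**2
b(T) = T/4
G(X, J) = 9/16 + X (G(X, J) = X + (-3/4)**2 = X + 9/16 = 9/16 + X)
A = 191
1/(G(b(-4), -164) + 82145/A) = 1/((9/16 + (1/4)*(-4)) + 82145/191) = 1/((9/16 - 1) + 82145*(1/191)) = 1/(-7/16 + 82145/191) = 1/(1312983/3056) = 3056/1312983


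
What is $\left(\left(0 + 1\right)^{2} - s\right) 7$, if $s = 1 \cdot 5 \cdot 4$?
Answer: $-133$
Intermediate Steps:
$s = 20$ ($s = 5 \cdot 4 = 20$)
$\left(\left(0 + 1\right)^{2} - s\right) 7 = \left(\left(0 + 1\right)^{2} - 20\right) 7 = \left(1^{2} - 20\right) 7 = \left(1 - 20\right) 7 = \left(-19\right) 7 = -133$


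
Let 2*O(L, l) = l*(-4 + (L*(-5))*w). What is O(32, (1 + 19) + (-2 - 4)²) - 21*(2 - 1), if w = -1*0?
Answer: -133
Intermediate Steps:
w = 0
O(L, l) = -2*l (O(L, l) = (l*(-4 + (L*(-5))*0))/2 = (l*(-4 - 5*L*0))/2 = (l*(-4 + 0))/2 = (l*(-4))/2 = (-4*l)/2 = -2*l)
O(32, (1 + 19) + (-2 - 4)²) - 21*(2 - 1) = -2*((1 + 19) + (-2 - 4)²) - 21*(2 - 1) = -2*(20 + (-6)²) - 21 = -2*(20 + 36) - 1*21 = -2*56 - 21 = -112 - 21 = -133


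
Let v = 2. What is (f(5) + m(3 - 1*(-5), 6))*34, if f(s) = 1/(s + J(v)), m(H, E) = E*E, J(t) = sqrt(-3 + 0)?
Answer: 17221/14 - 17*I*sqrt(3)/14 ≈ 1230.1 - 2.1032*I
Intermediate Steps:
J(t) = I*sqrt(3) (J(t) = sqrt(-3) = I*sqrt(3))
m(H, E) = E**2
f(s) = 1/(s + I*sqrt(3))
(f(5) + m(3 - 1*(-5), 6))*34 = (1/(5 + I*sqrt(3)) + 6**2)*34 = (1/(5 + I*sqrt(3)) + 36)*34 = (36 + 1/(5 + I*sqrt(3)))*34 = 1224 + 34/(5 + I*sqrt(3))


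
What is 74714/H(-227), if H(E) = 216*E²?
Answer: 37357/5565132 ≈ 0.0067127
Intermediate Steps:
74714/H(-227) = 74714/((216*(-227)²)) = 74714/((216*51529)) = 74714/11130264 = 74714*(1/11130264) = 37357/5565132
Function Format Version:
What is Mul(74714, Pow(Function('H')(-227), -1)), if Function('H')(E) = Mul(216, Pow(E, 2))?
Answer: Rational(37357, 5565132) ≈ 0.0067127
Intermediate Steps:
Mul(74714, Pow(Function('H')(-227), -1)) = Mul(74714, Pow(Mul(216, Pow(-227, 2)), -1)) = Mul(74714, Pow(Mul(216, 51529), -1)) = Mul(74714, Pow(11130264, -1)) = Mul(74714, Rational(1, 11130264)) = Rational(37357, 5565132)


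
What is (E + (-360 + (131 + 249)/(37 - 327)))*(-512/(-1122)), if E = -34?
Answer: -2934784/16269 ≈ -180.39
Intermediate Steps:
(E + (-360 + (131 + 249)/(37 - 327)))*(-512/(-1122)) = (-34 + (-360 + (131 + 249)/(37 - 327)))*(-512/(-1122)) = (-34 + (-360 + 380/(-290)))*(-512*(-1/1122)) = (-34 + (-360 + 380*(-1/290)))*(256/561) = (-34 + (-360 - 38/29))*(256/561) = (-34 - 10478/29)*(256/561) = -11464/29*256/561 = -2934784/16269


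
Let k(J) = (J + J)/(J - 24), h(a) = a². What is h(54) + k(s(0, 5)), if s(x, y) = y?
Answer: 55394/19 ≈ 2915.5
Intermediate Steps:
k(J) = 2*J/(-24 + J) (k(J) = (2*J)/(-24 + J) = 2*J/(-24 + J))
h(54) + k(s(0, 5)) = 54² + 2*5/(-24 + 5) = 2916 + 2*5/(-19) = 2916 + 2*5*(-1/19) = 2916 - 10/19 = 55394/19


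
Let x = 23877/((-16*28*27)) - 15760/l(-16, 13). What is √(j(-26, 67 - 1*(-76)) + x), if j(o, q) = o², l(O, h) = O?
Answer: √955599/24 ≈ 40.731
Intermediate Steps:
x = 188741/192 (x = 23877/((-16*28*27)) - 15760/(-16) = 23877/((-448*27)) - 15760*(-1/16) = 23877/(-12096) + 985 = 23877*(-1/12096) + 985 = -379/192 + 985 = 188741/192 ≈ 983.03)
√(j(-26, 67 - 1*(-76)) + x) = √((-26)² + 188741/192) = √(676 + 188741/192) = √(318533/192) = √955599/24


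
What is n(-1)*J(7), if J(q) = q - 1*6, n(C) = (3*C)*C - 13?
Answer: -10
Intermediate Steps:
n(C) = -13 + 3*C² (n(C) = 3*C² - 13 = -13 + 3*C²)
J(q) = -6 + q (J(q) = q - 6 = -6 + q)
n(-1)*J(7) = (-13 + 3*(-1)²)*(-6 + 7) = (-13 + 3*1)*1 = (-13 + 3)*1 = -10*1 = -10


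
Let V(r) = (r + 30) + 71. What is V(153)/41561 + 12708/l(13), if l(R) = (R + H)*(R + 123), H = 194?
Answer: 28109/61438 ≈ 0.45752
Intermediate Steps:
l(R) = (123 + R)*(194 + R) (l(R) = (R + 194)*(R + 123) = (194 + R)*(123 + R) = (123 + R)*(194 + R))
V(r) = 101 + r (V(r) = (30 + r) + 71 = 101 + r)
V(153)/41561 + 12708/l(13) = (101 + 153)/41561 + 12708/(23862 + 13² + 317*13) = 254*(1/41561) + 12708/(23862 + 169 + 4121) = 254/41561 + 12708/28152 = 254/41561 + 12708*(1/28152) = 254/41561 + 353/782 = 28109/61438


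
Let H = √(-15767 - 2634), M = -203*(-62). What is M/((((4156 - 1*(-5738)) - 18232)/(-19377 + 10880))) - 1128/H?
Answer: 53471621/4169 + 1128*I*√18401/18401 ≈ 12826.0 + 8.3155*I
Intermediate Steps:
M = 12586
H = I*√18401 (H = √(-18401) = I*√18401 ≈ 135.65*I)
M/((((4156 - 1*(-5738)) - 18232)/(-19377 + 10880))) - 1128/H = 12586/((((4156 - 1*(-5738)) - 18232)/(-19377 + 10880))) - 1128*(-I*√18401/18401) = 12586/((((4156 + 5738) - 18232)/(-8497))) - (-1128)*I*√18401/18401 = 12586/(((9894 - 18232)*(-1/8497))) + 1128*I*√18401/18401 = 12586/((-8338*(-1/8497))) + 1128*I*√18401/18401 = 12586/(8338/8497) + 1128*I*√18401/18401 = 12586*(8497/8338) + 1128*I*√18401/18401 = 53471621/4169 + 1128*I*√18401/18401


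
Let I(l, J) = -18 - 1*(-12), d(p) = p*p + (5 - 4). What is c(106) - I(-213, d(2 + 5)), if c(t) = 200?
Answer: 206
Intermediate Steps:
d(p) = 1 + p**2 (d(p) = p**2 + 1 = 1 + p**2)
I(l, J) = -6 (I(l, J) = -18 + 12 = -6)
c(106) - I(-213, d(2 + 5)) = 200 - 1*(-6) = 200 + 6 = 206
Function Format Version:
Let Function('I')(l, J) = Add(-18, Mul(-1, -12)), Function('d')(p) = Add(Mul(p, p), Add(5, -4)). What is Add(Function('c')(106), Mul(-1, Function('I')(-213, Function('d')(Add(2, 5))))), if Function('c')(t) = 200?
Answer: 206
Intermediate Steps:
Function('d')(p) = Add(1, Pow(p, 2)) (Function('d')(p) = Add(Pow(p, 2), 1) = Add(1, Pow(p, 2)))
Function('I')(l, J) = -6 (Function('I')(l, J) = Add(-18, 12) = -6)
Add(Function('c')(106), Mul(-1, Function('I')(-213, Function('d')(Add(2, 5))))) = Add(200, Mul(-1, -6)) = Add(200, 6) = 206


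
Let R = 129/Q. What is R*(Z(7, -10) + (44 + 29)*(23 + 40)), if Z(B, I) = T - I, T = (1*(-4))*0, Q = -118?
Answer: -594561/118 ≈ -5038.7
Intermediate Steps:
R = -129/118 (R = 129/(-118) = 129*(-1/118) = -129/118 ≈ -1.0932)
T = 0 (T = -4*0 = 0)
Z(B, I) = -I (Z(B, I) = 0 - I = -I)
R*(Z(7, -10) + (44 + 29)*(23 + 40)) = -129*(-1*(-10) + (44 + 29)*(23 + 40))/118 = -129*(10 + 73*63)/118 = -129*(10 + 4599)/118 = -129/118*4609 = -594561/118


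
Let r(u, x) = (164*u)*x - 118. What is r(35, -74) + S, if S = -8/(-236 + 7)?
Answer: -97297054/229 ≈ -4.2488e+5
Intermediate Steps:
r(u, x) = -118 + 164*u*x (r(u, x) = 164*u*x - 118 = -118 + 164*u*x)
S = 8/229 (S = -8/(-229) = -8*(-1/229) = 8/229 ≈ 0.034935)
r(35, -74) + S = (-118 + 164*35*(-74)) + 8/229 = (-118 - 424760) + 8/229 = -424878 + 8/229 = -97297054/229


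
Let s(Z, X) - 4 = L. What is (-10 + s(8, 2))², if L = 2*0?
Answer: 36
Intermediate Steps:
L = 0
s(Z, X) = 4 (s(Z, X) = 4 + 0 = 4)
(-10 + s(8, 2))² = (-10 + 4)² = (-6)² = 36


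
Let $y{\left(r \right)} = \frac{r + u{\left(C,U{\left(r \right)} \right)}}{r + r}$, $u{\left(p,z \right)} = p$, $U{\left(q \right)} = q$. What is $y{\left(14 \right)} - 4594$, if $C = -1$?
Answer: $- \frac{128619}{28} \approx -4593.5$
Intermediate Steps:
$y{\left(r \right)} = \frac{-1 + r}{2 r}$ ($y{\left(r \right)} = \frac{r - 1}{r + r} = \frac{-1 + r}{2 r}$)
$y{\left(14 \right)} - 4594 = \frac{-1 + 14}{2 \cdot 14} - 4594 = \frac{1}{2} \cdot \frac{1}{14} \cdot 13 - 4594 = \frac{13}{28} - 4594 = - \frac{128619}{28}$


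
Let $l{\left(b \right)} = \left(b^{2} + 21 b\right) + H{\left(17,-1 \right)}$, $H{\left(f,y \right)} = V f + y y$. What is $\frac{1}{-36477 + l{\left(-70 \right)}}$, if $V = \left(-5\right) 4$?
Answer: $- \frac{1}{33386} \approx -2.9953 \cdot 10^{-5}$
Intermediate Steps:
$V = -20$
$H{\left(f,y \right)} = y^{2} - 20 f$ ($H{\left(f,y \right)} = - 20 f + y y = - 20 f + y^{2} = y^{2} - 20 f$)
$l{\left(b \right)} = -339 + b^{2} + 21 b$ ($l{\left(b \right)} = \left(b^{2} + 21 b\right) + \left(\left(-1\right)^{2} - 340\right) = \left(b^{2} + 21 b\right) + \left(1 - 340\right) = \left(b^{2} + 21 b\right) - 339 = -339 + b^{2} + 21 b$)
$\frac{1}{-36477 + l{\left(-70 \right)}} = \frac{1}{-36477 + \left(-339 + \left(-70\right)^{2} + 21 \left(-70\right)\right)} = \frac{1}{-36477 - -3091} = \frac{1}{-36477 + 3091} = \frac{1}{-33386} = - \frac{1}{33386}$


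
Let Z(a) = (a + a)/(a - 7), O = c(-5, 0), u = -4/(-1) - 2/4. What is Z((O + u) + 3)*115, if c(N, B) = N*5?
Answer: 8510/51 ≈ 166.86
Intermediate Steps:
u = 7/2 (u = -4*(-1) - 2*1/4 = 4 - 1/2 = 7/2 ≈ 3.5000)
c(N, B) = 5*N
O = -25 (O = 5*(-5) = -25)
Z(a) = 2*a/(-7 + a) (Z(a) = (2*a)/(-7 + a) = 2*a/(-7 + a))
Z((O + u) + 3)*115 = (2*((-25 + 7/2) + 3)/(-7 + ((-25 + 7/2) + 3)))*115 = (2*(-43/2 + 3)/(-7 + (-43/2 + 3)))*115 = (2*(-37/2)/(-7 - 37/2))*115 = (2*(-37/2)/(-51/2))*115 = (2*(-37/2)*(-2/51))*115 = (74/51)*115 = 8510/51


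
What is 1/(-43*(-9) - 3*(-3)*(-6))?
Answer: 1/333 ≈ 0.0030030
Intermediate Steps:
1/(-43*(-9) - 3*(-3)*(-6)) = 1/(387 + 9*(-6)) = 1/(387 - 54) = 1/333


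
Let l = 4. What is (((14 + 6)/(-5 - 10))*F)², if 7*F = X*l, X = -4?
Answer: 4096/441 ≈ 9.2880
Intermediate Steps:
F = -16/7 (F = (-4*4)/7 = (⅐)*(-16) = -16/7 ≈ -2.2857)
(((14 + 6)/(-5 - 10))*F)² = (((14 + 6)/(-5 - 10))*(-16/7))² = ((20/(-15))*(-16/7))² = ((20*(-1/15))*(-16/7))² = (-4/3*(-16/7))² = (64/21)² = 4096/441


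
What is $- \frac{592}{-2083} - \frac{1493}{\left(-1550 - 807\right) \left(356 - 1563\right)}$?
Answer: $\frac{1681070289}{5925924617} \approx 0.28368$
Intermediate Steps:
$- \frac{592}{-2083} - \frac{1493}{\left(-1550 - 807\right) \left(356 - 1563\right)} = \left(-592\right) \left(- \frac{1}{2083}\right) - \frac{1493}{\left(-2357\right) \left(-1207\right)} = \frac{592}{2083} - \frac{1493}{2844899} = \frac{1681070289}{5925924617}$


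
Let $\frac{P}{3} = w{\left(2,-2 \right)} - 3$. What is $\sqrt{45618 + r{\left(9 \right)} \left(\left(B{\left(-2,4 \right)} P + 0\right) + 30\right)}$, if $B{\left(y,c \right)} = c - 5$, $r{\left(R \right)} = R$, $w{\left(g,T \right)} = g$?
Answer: $\sqrt{45915} \approx 214.28$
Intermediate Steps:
$B{\left(y,c \right)} = -5 + c$ ($B{\left(y,c \right)} = c - 5 = -5 + c$)
$P = -3$ ($P = 3 \left(2 - 3\right) = 3 \left(-1\right) = -3$)
$\sqrt{45618 + r{\left(9 \right)} \left(\left(B{\left(-2,4 \right)} P + 0\right) + 30\right)} = \sqrt{45618 + 9 \left(\left(\left(-5 + 4\right) \left(-3\right) + 0\right) + 30\right)} = \sqrt{45618 + 9 \left(\left(\left(-1\right) \left(-3\right) + 0\right) + 30\right)} = \sqrt{45618 + 9 \left(\left(3 + 0\right) + 30\right)} = \sqrt{45618 + 9 \left(3 + 30\right)} = \sqrt{45618 + 9 \cdot 33} = \sqrt{45618 + 297} = \sqrt{45915}$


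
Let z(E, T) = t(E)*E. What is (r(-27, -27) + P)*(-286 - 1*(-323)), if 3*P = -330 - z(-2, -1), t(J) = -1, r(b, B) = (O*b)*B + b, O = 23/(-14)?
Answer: -2075071/42 ≈ -49406.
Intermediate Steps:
O = -23/14 (O = 23*(-1/14) = -23/14 ≈ -1.6429)
r(b, B) = b - 23*B*b/14 (r(b, B) = (-23*b/14)*B + b = -23*B*b/14 + b = b - 23*B*b/14)
z(E, T) = -E
P = -332/3 (P = (-330 - (-1)*(-2))/3 = (-330 - 1*2)/3 = (-330 - 2)/3 = (1/3)*(-332) = -332/3 ≈ -110.67)
(r(-27, -27) + P)*(-286 - 1*(-323)) = ((1/14)*(-27)*(14 - 23*(-27)) - 332/3)*(-286 - 1*(-323)) = ((1/14)*(-27)*(14 + 621) - 332/3)*(-286 + 323) = ((1/14)*(-27)*635 - 332/3)*37 = (-17145/14 - 332/3)*37 = -56083/42*37 = -2075071/42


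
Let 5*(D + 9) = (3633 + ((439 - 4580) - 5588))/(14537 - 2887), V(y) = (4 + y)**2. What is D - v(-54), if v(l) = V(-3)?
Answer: -294298/29125 ≈ -10.105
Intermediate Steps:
v(l) = 1 (v(l) = (4 - 3)**2 = 1**2 = 1)
D = -265173/29125 (D = -9 + ((3633 + ((439 - 4580) - 5588))/(14537 - 2887))/5 = -9 + ((3633 + (-4141 - 5588))/11650)/5 = -9 + ((3633 - 9729)*(1/11650))/5 = -9 + (-6096*1/11650)/5 = -9 + (1/5)*(-3048/5825) = -9 - 3048/29125 = -265173/29125 ≈ -9.1046)
D - v(-54) = -265173/29125 - 1*1 = -265173/29125 - 1 = -294298/29125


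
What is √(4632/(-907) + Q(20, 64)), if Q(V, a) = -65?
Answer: I*√57673409/907 ≈ 8.373*I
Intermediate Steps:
√(4632/(-907) + Q(20, 64)) = √(4632/(-907) - 65) = √(4632*(-1/907) - 65) = √(-4632/907 - 65) = √(-63587/907) = I*√57673409/907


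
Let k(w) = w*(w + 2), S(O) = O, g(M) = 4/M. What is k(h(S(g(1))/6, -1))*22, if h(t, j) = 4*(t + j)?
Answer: -176/9 ≈ -19.556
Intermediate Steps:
h(t, j) = 4*j + 4*t (h(t, j) = 4*(j + t) = 4*j + 4*t)
k(w) = w*(2 + w)
k(h(S(g(1))/6, -1))*22 = ((4*(-1) + 4*((4/1)/6))*(2 + (4*(-1) + 4*((4/1)/6))))*22 = ((-4 + 4*((4*1)*(⅙)))*(2 + (-4 + 4*((4*1)*(⅙)))))*22 = ((-4 + 4*(4*(⅙)))*(2 + (-4 + 4*(4*(⅙)))))*22 = ((-4 + 4*(⅔))*(2 + (-4 + 4*(⅔))))*22 = ((-4 + 8/3)*(2 + (-4 + 8/3)))*22 = -4*(2 - 4/3)/3*22 = -4/3*⅔*22 = -8/9*22 = -176/9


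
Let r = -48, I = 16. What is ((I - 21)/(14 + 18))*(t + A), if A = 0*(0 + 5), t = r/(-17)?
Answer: -15/34 ≈ -0.44118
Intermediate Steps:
t = 48/17 (t = -48/(-17) = -48*(-1/17) = 48/17 ≈ 2.8235)
A = 0 (A = 0*5 = 0)
((I - 21)/(14 + 18))*(t + A) = ((16 - 21)/(14 + 18))*(48/17 + 0) = -5/32*(48/17) = -5*1/32*(48/17) = -5/32*48/17 = -15/34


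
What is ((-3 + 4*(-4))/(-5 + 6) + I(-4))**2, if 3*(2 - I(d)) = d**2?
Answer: 4489/9 ≈ 498.78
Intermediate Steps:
I(d) = 2 - d**2/3
((-3 + 4*(-4))/(-5 + 6) + I(-4))**2 = ((-3 + 4*(-4))/(-5 + 6) + (2 - 1/3*(-4)**2))**2 = ((-3 - 16)/1 + (2 - 1/3*16))**2 = (-19*1 + (2 - 16/3))**2 = (-19 - 10/3)**2 = (-67/3)**2 = 4489/9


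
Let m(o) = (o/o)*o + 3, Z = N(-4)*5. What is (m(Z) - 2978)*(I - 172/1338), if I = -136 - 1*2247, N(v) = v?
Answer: 4774967435/669 ≈ 7.1375e+6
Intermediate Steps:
Z = -20 (Z = -4*5 = -20)
m(o) = 3 + o (m(o) = 1*o + 3 = o + 3 = 3 + o)
I = -2383 (I = -136 - 2247 = -2383)
(m(Z) - 2978)*(I - 172/1338) = ((3 - 20) - 2978)*(-2383 - 172/1338) = (-17 - 2978)*(-2383 - 172*1/1338) = -2995*(-2383 - 86/669) = -2995*(-1594313/669) = 4774967435/669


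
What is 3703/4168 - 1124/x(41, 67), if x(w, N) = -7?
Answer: 4710753/29176 ≈ 161.46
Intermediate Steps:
3703/4168 - 1124/x(41, 67) = 3703/4168 - 1124/(-7) = 3703*(1/4168) - 1124*(-⅐) = 3703/4168 + 1124/7 = 4710753/29176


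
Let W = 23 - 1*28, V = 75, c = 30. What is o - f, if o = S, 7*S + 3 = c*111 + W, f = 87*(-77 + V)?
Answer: 4540/7 ≈ 648.57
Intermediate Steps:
W = -5 (W = 23 - 28 = -5)
f = -174 (f = 87*(-77 + 75) = 87*(-2) = -174)
S = 3322/7 (S = -3/7 + (30*111 - 5)/7 = -3/7 + (3330 - 5)/7 = -3/7 + (1/7)*3325 = -3/7 + 475 = 3322/7 ≈ 474.57)
o = 3322/7 ≈ 474.57
o - f = 3322/7 - 1*(-174) = 3322/7 + 174 = 4540/7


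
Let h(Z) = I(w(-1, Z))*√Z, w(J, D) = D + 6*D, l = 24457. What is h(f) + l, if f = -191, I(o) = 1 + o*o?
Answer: 24457 + 1787570*I*√191 ≈ 24457.0 + 2.4705e+7*I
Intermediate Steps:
w(J, D) = 7*D
I(o) = 1 + o²
h(Z) = √Z*(1 + 49*Z²) (h(Z) = (1 + (7*Z)²)*√Z = (1 + 49*Z²)*√Z = √Z*(1 + 49*Z²))
h(f) + l = √(-191)*(1 + 49*(-191)²) + 24457 = (I*√191)*(1 + 49*36481) + 24457 = (I*√191)*(1 + 1787569) + 24457 = (I*√191)*1787570 + 24457 = 1787570*I*√191 + 24457 = 24457 + 1787570*I*√191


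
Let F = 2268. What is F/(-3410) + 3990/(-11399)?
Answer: -19729416/19435295 ≈ -1.0151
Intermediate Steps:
F/(-3410) + 3990/(-11399) = 2268/(-3410) + 3990/(-11399) = 2268*(-1/3410) + 3990*(-1/11399) = -1134/1705 - 3990/11399 = -19729416/19435295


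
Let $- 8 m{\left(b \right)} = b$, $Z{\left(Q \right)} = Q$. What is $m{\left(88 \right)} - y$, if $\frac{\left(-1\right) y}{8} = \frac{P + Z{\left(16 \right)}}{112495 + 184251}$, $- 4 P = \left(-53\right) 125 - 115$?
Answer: $- \frac{1625299}{148373} \approx -10.954$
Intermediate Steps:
$P = 1685$ ($P = - \frac{\left(-53\right) 125 - 115}{4} = - \frac{-6625 - 115}{4} = \left(- \frac{1}{4}\right) \left(-6740\right) = 1685$)
$m{\left(b \right)} = - \frac{b}{8}$
$y = - \frac{6804}{148373}$ ($y = - 8 \frac{1685 + 16}{112495 + 184251} = - 8 \cdot \frac{1701}{296746} = - 8 \cdot 1701 \cdot \frac{1}{296746} = \left(-8\right) \frac{1701}{296746} = - \frac{6804}{148373} \approx -0.045857$)
$m{\left(88 \right)} - y = \left(- \frac{1}{8}\right) 88 - - \frac{6804}{148373} = -11 + \frac{6804}{148373} = - \frac{1625299}{148373}$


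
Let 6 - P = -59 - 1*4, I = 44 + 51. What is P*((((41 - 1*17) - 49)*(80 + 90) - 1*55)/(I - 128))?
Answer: 99015/11 ≈ 9001.4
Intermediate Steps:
I = 95
P = 69 (P = 6 - (-59 - 1*4) = 6 - (-59 - 4) = 6 - 1*(-63) = 6 + 63 = 69)
P*((((41 - 1*17) - 49)*(80 + 90) - 1*55)/(I - 128)) = 69*((((41 - 1*17) - 49)*(80 + 90) - 1*55)/(95 - 128)) = 69*((((41 - 17) - 49)*170 - 55)/(-33)) = 69*(((24 - 49)*170 - 55)*(-1/33)) = 69*((-25*170 - 55)*(-1/33)) = 69*((-4250 - 55)*(-1/33)) = 69*(-4305*(-1/33)) = 69*(1435/11) = 99015/11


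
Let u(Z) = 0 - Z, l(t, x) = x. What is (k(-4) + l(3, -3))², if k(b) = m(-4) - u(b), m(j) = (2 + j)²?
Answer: 9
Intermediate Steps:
u(Z) = -Z
k(b) = 4 + b (k(b) = (2 - 4)² - (-1)*b = (-2)² + b = 4 + b)
(k(-4) + l(3, -3))² = ((4 - 4) - 3)² = (0 - 3)² = (-3)² = 9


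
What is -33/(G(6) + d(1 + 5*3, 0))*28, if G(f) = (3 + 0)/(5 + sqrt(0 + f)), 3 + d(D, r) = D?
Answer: -121044/1805 - 1386*sqrt(6)/1805 ≈ -68.941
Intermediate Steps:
d(D, r) = -3 + D
G(f) = 3/(5 + sqrt(f))
-33/(G(6) + d(1 + 5*3, 0))*28 = -33/(3/(5 + sqrt(6)) + (-3 + (1 + 5*3)))*28 = -33/(3/(5 + sqrt(6)) + (-3 + (1 + 15)))*28 = -33/(3/(5 + sqrt(6)) + (-3 + 16))*28 = -33/(3/(5 + sqrt(6)) + 13)*28 = -33/(13 + 3/(5 + sqrt(6)))*28 = -924/(13 + 3/(5 + sqrt(6)))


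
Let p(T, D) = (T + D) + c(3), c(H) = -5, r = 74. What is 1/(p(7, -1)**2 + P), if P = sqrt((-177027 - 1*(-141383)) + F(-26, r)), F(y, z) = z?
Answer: 1/35571 - I*sqrt(35570)/35571 ≈ 2.8113e-5 - 0.0053021*I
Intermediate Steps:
p(T, D) = -5 + D + T (p(T, D) = (T + D) - 5 = (D + T) - 5 = -5 + D + T)
P = I*sqrt(35570) (P = sqrt((-177027 - 1*(-141383)) + 74) = sqrt((-177027 + 141383) + 74) = sqrt(-35644 + 74) = sqrt(-35570) = I*sqrt(35570) ≈ 188.6*I)
1/(p(7, -1)**2 + P) = 1/((-5 - 1 + 7)**2 + I*sqrt(35570)) = 1/(1**2 + I*sqrt(35570)) = 1/(1 + I*sqrt(35570))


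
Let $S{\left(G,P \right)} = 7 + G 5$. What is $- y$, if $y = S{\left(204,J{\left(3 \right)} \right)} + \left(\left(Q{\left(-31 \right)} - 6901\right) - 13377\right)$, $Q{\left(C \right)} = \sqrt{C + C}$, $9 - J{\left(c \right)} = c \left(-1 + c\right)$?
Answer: $19251 - i \sqrt{62} \approx 19251.0 - 7.874 i$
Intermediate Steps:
$J{\left(c \right)} = 9 - c \left(-1 + c\right)$
$Q{\left(C \right)} = \sqrt{2} \sqrt{C}$ ($Q{\left(C \right)} = \sqrt{2 C} = \sqrt{2} \sqrt{C}$)
$S{\left(G,P \right)} = 7 + 5 G$
$y = -19251 + i \sqrt{62}$ ($y = \left(7 + 5 \cdot 204\right) - \left(20278 - \sqrt{2} \sqrt{-31}\right) = \left(7 + 1020\right) - \left(20278 - \sqrt{2} i \sqrt{31}\right) = 1027 - \left(20278 - i \sqrt{62}\right) = -19251 + i \sqrt{62} \approx -19251.0 + 7.874 i$)
$- y = - (-19251 + i \sqrt{62}) = 19251 - i \sqrt{62}$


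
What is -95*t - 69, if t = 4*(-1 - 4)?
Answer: 1831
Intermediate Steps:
t = -20 (t = 4*(-5) = -20)
-95*t - 69 = -95*(-20) - 69 = 1900 - 69 = 1831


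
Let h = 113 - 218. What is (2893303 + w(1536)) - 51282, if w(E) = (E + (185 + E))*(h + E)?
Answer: 7502788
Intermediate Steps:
h = -105
w(E) = (-105 + E)*(185 + 2*E) (w(E) = (E + (185 + E))*(-105 + E) = (185 + 2*E)*(-105 + E) = (-105 + E)*(185 + 2*E))
(2893303 + w(1536)) - 51282 = (2893303 + (-19425 - 25*1536 + 2*1536²)) - 51282 = (2893303 + (-19425 - 38400 + 2*2359296)) - 51282 = (2893303 + (-19425 - 38400 + 4718592)) - 51282 = (2893303 + 4660767) - 51282 = 7554070 - 51282 = 7502788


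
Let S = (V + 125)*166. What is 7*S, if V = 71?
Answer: 227752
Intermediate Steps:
S = 32536 (S = (71 + 125)*166 = 196*166 = 32536)
7*S = 7*32536 = 227752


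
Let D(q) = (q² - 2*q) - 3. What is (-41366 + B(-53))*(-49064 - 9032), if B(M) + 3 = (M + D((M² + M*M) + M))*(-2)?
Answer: 3599479840912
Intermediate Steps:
D(q) = -3 + q² - 2*q
B(M) = 3 - 2*(M + 2*M²)² + 2*M + 8*M² (B(M) = -3 + (M + (-3 + ((M² + M*M) + M)² - 2*((M² + M*M) + M)))*(-2) = -3 + (M + (-3 + ((M² + M²) + M)² - 2*((M² + M²) + M)))*(-2) = -3 + (M + (-3 + (2*M² + M)² - 2*(2*M² + M)))*(-2) = -3 + (M + (-3 + (M + 2*M²)² - 2*(M + 2*M²)))*(-2) = -3 + (M + (-3 + (M + 2*M²)² + (-4*M² - 2*M)))*(-2) = -3 + (M + (-3 + (M + 2*M²)² - 4*M² - 2*M))*(-2) = -3 + (-3 + (M + 2*M²)² - M - 4*M²)*(-2) = -3 + (6 - 2*(M + 2*M²)² + 2*M + 8*M²) = 3 - 2*(M + 2*M²)² + 2*M + 8*M²)
(-41366 + B(-53))*(-49064 - 9032) = (-41366 + (3 - 8*(-53)³ - 8*(-53)⁴ + 2*(-53) + 6*(-53)²))*(-49064 - 9032) = (-41366 + (3 - 8*(-148877) - 8*7890481 - 106 + 6*2809))*(-58096) = (-41366 + (3 + 1191016 - 63123848 - 106 + 16854))*(-58096) = (-41366 - 61916081)*(-58096) = -61957447*(-58096) = 3599479840912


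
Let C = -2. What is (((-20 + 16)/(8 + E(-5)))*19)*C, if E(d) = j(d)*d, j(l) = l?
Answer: 152/33 ≈ 4.6061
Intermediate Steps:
E(d) = d**2 (E(d) = d*d = d**2)
(((-20 + 16)/(8 + E(-5)))*19)*C = (((-20 + 16)/(8 + (-5)**2))*19)*(-2) = (-4/(8 + 25)*19)*(-2) = (-4/33*19)*(-2) = (-4*1/33*19)*(-2) = -4/33*19*(-2) = -76/33*(-2) = 152/33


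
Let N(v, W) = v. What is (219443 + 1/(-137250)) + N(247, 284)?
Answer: 30152452499/137250 ≈ 2.1969e+5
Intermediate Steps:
(219443 + 1/(-137250)) + N(247, 284) = (219443 + 1/(-137250)) + 247 = (219443 - 1/137250) + 247 = 30118551749/137250 + 247 = 30152452499/137250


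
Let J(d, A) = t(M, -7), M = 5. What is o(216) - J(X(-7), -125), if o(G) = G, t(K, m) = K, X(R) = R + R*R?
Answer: 211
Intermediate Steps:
X(R) = R + R**2
J(d, A) = 5
o(216) - J(X(-7), -125) = 216 - 1*5 = 216 - 5 = 211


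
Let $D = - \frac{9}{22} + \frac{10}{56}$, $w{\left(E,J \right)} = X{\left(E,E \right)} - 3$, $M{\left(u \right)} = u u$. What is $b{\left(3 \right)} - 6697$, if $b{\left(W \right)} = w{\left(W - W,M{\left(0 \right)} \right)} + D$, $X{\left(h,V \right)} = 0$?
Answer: $- \frac{2063671}{308} \approx -6700.2$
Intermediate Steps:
$M{\left(u \right)} = u^{2}$
$w{\left(E,J \right)} = -3$ ($w{\left(E,J \right)} = 0 - 3 = -3$)
$D = - \frac{71}{308}$ ($D = \left(-9\right) \frac{1}{22} + 10 \cdot \frac{1}{56} = - \frac{9}{22} + \frac{5}{28} = - \frac{71}{308} \approx -0.23052$)
$b{\left(W \right)} = - \frac{995}{308}$ ($b{\left(W \right)} = -3 - \frac{71}{308} = - \frac{995}{308}$)
$b{\left(3 \right)} - 6697 = - \frac{995}{308} - 6697 = - \frac{2063671}{308}$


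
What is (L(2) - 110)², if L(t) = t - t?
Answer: 12100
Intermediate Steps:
L(t) = 0
(L(2) - 110)² = (0 - 110)² = (-110)² = 12100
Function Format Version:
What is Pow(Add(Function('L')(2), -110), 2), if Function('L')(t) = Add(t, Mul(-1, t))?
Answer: 12100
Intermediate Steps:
Function('L')(t) = 0
Pow(Add(Function('L')(2), -110), 2) = Pow(Add(0, -110), 2) = Pow(-110, 2) = 12100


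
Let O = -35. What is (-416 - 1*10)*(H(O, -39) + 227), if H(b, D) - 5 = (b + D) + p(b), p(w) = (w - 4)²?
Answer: -715254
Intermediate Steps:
p(w) = (-4 + w)²
H(b, D) = 5 + D + b + (-4 + b)² (H(b, D) = 5 + ((b + D) + (-4 + b)²) = 5 + ((D + b) + (-4 + b)²) = 5 + (D + b + (-4 + b)²) = 5 + D + b + (-4 + b)²)
(-416 - 1*10)*(H(O, -39) + 227) = (-416 - 1*10)*((5 - 39 - 35 + (-4 - 35)²) + 227) = (-416 - 10)*((5 - 39 - 35 + (-39)²) + 227) = -426*((5 - 39 - 35 + 1521) + 227) = -426*(1452 + 227) = -426*1679 = -715254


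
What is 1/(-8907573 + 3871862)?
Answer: -1/5035711 ≈ -1.9858e-7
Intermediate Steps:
1/(-8907573 + 3871862) = 1/(-5035711) = -1/5035711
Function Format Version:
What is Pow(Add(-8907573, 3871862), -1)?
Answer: Rational(-1, 5035711) ≈ -1.9858e-7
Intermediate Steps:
Pow(Add(-8907573, 3871862), -1) = Pow(-5035711, -1) = Rational(-1, 5035711)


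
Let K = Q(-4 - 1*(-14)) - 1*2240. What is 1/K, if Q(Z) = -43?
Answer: -1/2283 ≈ -0.00043802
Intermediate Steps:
K = -2283 (K = -43 - 1*2240 = -43 - 2240 = -2283)
1/K = 1/(-2283) = -1/2283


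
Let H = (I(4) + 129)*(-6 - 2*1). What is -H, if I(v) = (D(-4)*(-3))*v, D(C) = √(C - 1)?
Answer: 1032 - 96*I*√5 ≈ 1032.0 - 214.66*I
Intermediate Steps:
D(C) = √(-1 + C)
I(v) = -3*I*v*√5 (I(v) = (√(-1 - 4)*(-3))*v = (√(-5)*(-3))*v = ((I*√5)*(-3))*v = (-3*I*√5)*v = -3*I*v*√5)
H = -1032 + 96*I*√5 (H = (-3*I*4*√5 + 129)*(-6 - 2*1) = (-12*I*√5 + 129)*(-6 - 2) = (129 - 12*I*√5)*(-8) = -1032 + 96*I*√5 ≈ -1032.0 + 214.66*I)
-H = -(-1032 + 96*I*√5) = 1032 - 96*I*√5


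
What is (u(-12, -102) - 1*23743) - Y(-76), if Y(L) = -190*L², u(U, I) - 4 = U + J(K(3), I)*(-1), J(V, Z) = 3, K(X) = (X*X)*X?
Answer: 1073686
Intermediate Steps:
K(X) = X³ (K(X) = X²*X = X³)
u(U, I) = 1 + U (u(U, I) = 4 + (U + 3*(-1)) = 4 + (U - 3) = 4 + (-3 + U) = 1 + U)
(u(-12, -102) - 1*23743) - Y(-76) = ((1 - 12) - 1*23743) - (-190)*(-76)² = (-11 - 23743) - (-190)*5776 = -23754 - 1*(-1097440) = -23754 + 1097440 = 1073686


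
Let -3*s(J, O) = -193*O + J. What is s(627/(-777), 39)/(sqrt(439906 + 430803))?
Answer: 1949702*sqrt(870709)/676540893 ≈ 2.6891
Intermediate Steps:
s(J, O) = -J/3 + 193*O/3 (s(J, O) = -(-193*O + J)/3 = -(J - 193*O)/3 = -J/3 + 193*O/3)
s(627/(-777), 39)/(sqrt(439906 + 430803)) = (-209/(-777) + (193/3)*39)/(sqrt(439906 + 430803)) = (-209*(-1)/777 + 2509)/(sqrt(870709)) = (-1/3*(-209/259) + 2509)*(sqrt(870709)/870709) = (209/777 + 2509)*(sqrt(870709)/870709) = 1949702*(sqrt(870709)/870709)/777 = 1949702*sqrt(870709)/676540893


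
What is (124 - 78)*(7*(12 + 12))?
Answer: 7728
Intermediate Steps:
(124 - 78)*(7*(12 + 12)) = 46*(7*24) = 46*168 = 7728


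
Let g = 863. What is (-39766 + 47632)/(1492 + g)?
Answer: 2622/785 ≈ 3.3401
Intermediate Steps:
(-39766 + 47632)/(1492 + g) = (-39766 + 47632)/(1492 + 863) = 7866/2355 = 7866*(1/2355) = 2622/785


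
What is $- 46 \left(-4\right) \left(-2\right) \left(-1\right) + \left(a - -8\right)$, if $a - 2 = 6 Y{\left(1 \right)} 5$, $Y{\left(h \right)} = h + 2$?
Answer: $468$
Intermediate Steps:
$Y{\left(h \right)} = 2 + h$
$a = 92$ ($a = 2 + 6 \left(2 + 1\right) 5 = 2 + 6 \cdot 3 \cdot 5 = 2 + 18 \cdot 5 = 2 + 90 = 92$)
$- 46 \left(-4\right) \left(-2\right) \left(-1\right) + \left(a - -8\right) = - 46 \left(-4\right) \left(-2\right) \left(-1\right) + \left(92 - -8\right) = - 46 \cdot 8 \left(-1\right) + \left(92 + 8\right) = \left(-46\right) \left(-8\right) + 100 = 368 + 100 = 468$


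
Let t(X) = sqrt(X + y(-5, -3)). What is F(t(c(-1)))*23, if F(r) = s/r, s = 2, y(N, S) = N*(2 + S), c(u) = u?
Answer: 23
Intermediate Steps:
t(X) = sqrt(5 + X) (t(X) = sqrt(X - 5*(2 - 3)) = sqrt(X - 5*(-1)) = sqrt(X + 5) = sqrt(5 + X))
F(r) = 2/r
F(t(c(-1)))*23 = (2/(sqrt(5 - 1)))*23 = (2/(sqrt(4)))*23 = (2/2)*23 = (2*(1/2))*23 = 1*23 = 23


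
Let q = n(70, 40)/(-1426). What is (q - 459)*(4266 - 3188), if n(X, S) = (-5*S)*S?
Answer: -348481826/713 ≈ -4.8875e+5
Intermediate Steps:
n(X, S) = -5*S**2
q = 4000/713 (q = -5*40**2/(-1426) = -5*1600*(-1/1426) = -8000*(-1/1426) = 4000/713 ≈ 5.6101)
(q - 459)*(4266 - 3188) = (4000/713 - 459)*(4266 - 3188) = -323267/713*1078 = -348481826/713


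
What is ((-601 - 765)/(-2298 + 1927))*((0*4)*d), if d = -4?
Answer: 0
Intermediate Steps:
((-601 - 765)/(-2298 + 1927))*((0*4)*d) = ((-601 - 765)/(-2298 + 1927))*((0*4)*(-4)) = (-1366/(-371))*(0*(-4)) = -1366*(-1/371)*0 = (1366/371)*0 = 0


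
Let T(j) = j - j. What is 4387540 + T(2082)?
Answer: 4387540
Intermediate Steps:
T(j) = 0
4387540 + T(2082) = 4387540 + 0 = 4387540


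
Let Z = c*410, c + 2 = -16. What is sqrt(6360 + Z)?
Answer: 2*I*sqrt(255) ≈ 31.937*I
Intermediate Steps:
c = -18 (c = -2 - 16 = -18)
Z = -7380 (Z = -18*410 = -7380)
sqrt(6360 + Z) = sqrt(6360 - 7380) = sqrt(-1020) = 2*I*sqrt(255)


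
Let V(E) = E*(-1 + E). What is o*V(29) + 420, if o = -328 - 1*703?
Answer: -836752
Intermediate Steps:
o = -1031 (o = -328 - 703 = -1031)
o*V(29) + 420 = -29899*(-1 + 29) + 420 = -29899*28 + 420 = -1031*812 + 420 = -837172 + 420 = -836752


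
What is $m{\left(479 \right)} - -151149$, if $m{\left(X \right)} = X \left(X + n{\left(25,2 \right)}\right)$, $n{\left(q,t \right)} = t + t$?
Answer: $382506$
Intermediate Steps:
$n{\left(q,t \right)} = 2 t$
$m{\left(X \right)} = X \left(4 + X\right)$ ($m{\left(X \right)} = X \left(X + 2 \cdot 2\right) = X \left(X + 4\right) = X \left(4 + X\right)$)
$m{\left(479 \right)} - -151149 = 479 \left(4 + 479\right) - -151149 = 479 \cdot 483 + 151149 = 231357 + 151149 = 382506$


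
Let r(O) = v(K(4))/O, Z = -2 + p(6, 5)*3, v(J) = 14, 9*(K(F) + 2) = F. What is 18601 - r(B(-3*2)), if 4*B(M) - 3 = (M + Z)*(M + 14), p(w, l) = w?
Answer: 1543827/83 ≈ 18600.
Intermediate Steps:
K(F) = -2 + F/9
Z = 16 (Z = -2 + 6*3 = -2 + 18 = 16)
B(M) = ¾ + (14 + M)*(16 + M)/4 (B(M) = ¾ + ((M + 16)*(M + 14))/4 = ¾ + ((16 + M)*(14 + M))/4 = ¾ + ((14 + M)*(16 + M))/4 = ¾ + (14 + M)*(16 + M)/4)
r(O) = 14/O
18601 - r(B(-3*2)) = 18601 - 14/(227/4 + (-3*2)²/4 + 15*(-3*2)/2) = 18601 - 14/(227/4 + (¼)*(-6)² + (15/2)*(-6)) = 18601 - 14/(227/4 + (¼)*36 - 45) = 18601 - 14/(227/4 + 9 - 45) = 18601 - 14/83/4 = 18601 - 14*4/83 = 18601 - 1*56/83 = 18601 - 56/83 = 1543827/83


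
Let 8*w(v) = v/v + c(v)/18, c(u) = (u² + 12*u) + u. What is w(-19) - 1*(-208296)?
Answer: 2499563/12 ≈ 2.0830e+5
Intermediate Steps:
c(u) = u² + 13*u
w(v) = ⅛ + v*(13 + v)/144 (w(v) = (v/v + (v*(13 + v))/18)/8 = (1 + (v*(13 + v))*(1/18))/8 = (1 + v*(13 + v)/18)/8 = ⅛ + v*(13 + v)/144)
w(-19) - 1*(-208296) = (⅛ + (1/144)*(-19)*(13 - 19)) - 1*(-208296) = (⅛ + (1/144)*(-19)*(-6)) + 208296 = (⅛ + 19/24) + 208296 = 11/12 + 208296 = 2499563/12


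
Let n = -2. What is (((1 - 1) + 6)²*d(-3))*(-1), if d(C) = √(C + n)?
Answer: -36*I*√5 ≈ -80.498*I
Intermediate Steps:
d(C) = √(-2 + C) (d(C) = √(C - 2) = √(-2 + C))
(((1 - 1) + 6)²*d(-3))*(-1) = (((1 - 1) + 6)²*√(-2 - 3))*(-1) = ((0 + 6)²*√(-5))*(-1) = (6²*(I*√5))*(-1) = (36*(I*√5))*(-1) = (36*I*√5)*(-1) = -36*I*√5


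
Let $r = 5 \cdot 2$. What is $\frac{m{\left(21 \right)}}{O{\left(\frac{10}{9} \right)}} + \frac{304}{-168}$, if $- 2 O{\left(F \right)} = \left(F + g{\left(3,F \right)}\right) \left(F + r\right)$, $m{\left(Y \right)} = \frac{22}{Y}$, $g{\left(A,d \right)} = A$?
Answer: $- \frac{36041}{19425} \approx -1.8554$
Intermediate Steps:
$r = 10$
$O{\left(F \right)} = - \frac{\left(3 + F\right) \left(10 + F\right)}{2}$ ($O{\left(F \right)} = - \frac{\left(F + 3\right) \left(F + 10\right)}{2} = - \frac{\left(3 + F\right) \left(10 + F\right)}{2}$)
$\frac{m{\left(21 \right)}}{O{\left(\frac{10}{9} \right)}} + \frac{304}{-168} = \frac{22 \cdot \frac{1}{21}}{-15 - \frac{13 \cdot \frac{10}{9}}{2} - \frac{\left(\frac{10}{9}\right)^{2}}{2}} + \frac{304}{-168} = \frac{22 \cdot \frac{1}{21}}{-15 - \frac{13 \cdot 10 \cdot \frac{1}{9}}{2} - \frac{\left(10 \cdot \frac{1}{9}\right)^{2}}{2}} + 304 \left(- \frac{1}{168}\right) = \frac{22}{21 \left(-15 - \frac{65}{9} - \frac{\left(\frac{10}{9}\right)^{2}}{2}\right)} - \frac{38}{21} = \frac{22}{21 \left(-15 - \frac{65}{9} - \frac{50}{81}\right)} - \frac{38}{21} = \frac{22}{21 \left(- \frac{1850}{81}\right)} - \frac{38}{21} = \frac{22}{21} \left(- \frac{81}{1850}\right) - \frac{38}{21} = - \frac{297}{6475} - \frac{38}{21} = - \frac{36041}{19425}$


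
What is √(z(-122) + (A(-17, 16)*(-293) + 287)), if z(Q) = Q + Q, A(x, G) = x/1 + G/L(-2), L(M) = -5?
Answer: 36*√115/5 ≈ 77.211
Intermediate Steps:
A(x, G) = x - G/5 (A(x, G) = x/1 + G/(-5) = x*1 + G*(-⅕) = x - G/5)
z(Q) = 2*Q
√(z(-122) + (A(-17, 16)*(-293) + 287)) = √(2*(-122) + ((-17 - ⅕*16)*(-293) + 287)) = √(-244 + ((-17 - 16/5)*(-293) + 287)) = √(-244 + (-101/5*(-293) + 287)) = √(-244 + (29593/5 + 287)) = √(-244 + 31028/5) = √(29808/5) = 36*√115/5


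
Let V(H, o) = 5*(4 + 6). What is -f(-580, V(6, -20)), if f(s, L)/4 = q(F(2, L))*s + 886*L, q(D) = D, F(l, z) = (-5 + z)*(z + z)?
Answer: 10262800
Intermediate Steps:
V(H, o) = 50 (V(H, o) = 5*10 = 50)
F(l, z) = 2*z*(-5 + z) (F(l, z) = (-5 + z)*(2*z) = 2*z*(-5 + z))
f(s, L) = 3544*L + 8*L*s*(-5 + L) (f(s, L) = 4*((2*L*(-5 + L))*s + 886*L) = 4*(2*L*s*(-5 + L) + 886*L) = 4*(886*L + 2*L*s*(-5 + L)) = 3544*L + 8*L*s*(-5 + L))
-f(-580, V(6, -20)) = -8*50*(443 - 580*(-5 + 50)) = -8*50*(443 - 580*45) = -8*50*(443 - 26100) = -8*50*(-25657) = -1*(-10262800) = 10262800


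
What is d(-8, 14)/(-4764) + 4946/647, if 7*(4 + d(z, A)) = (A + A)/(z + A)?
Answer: 35347351/4623462 ≈ 7.6452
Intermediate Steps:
d(z, A) = -4 + 2*A/(7*(A + z)) (d(z, A) = -4 + ((A + A)/(z + A))/7 = -4 + ((2*A)/(A + z))/7 = -4 + (2*A/(A + z))/7 = -4 + 2*A/(7*(A + z)))
d(-8, 14)/(-4764) + 4946/647 = ((-4*(-8) - 26/7*14)/(14 - 8))/(-4764) + 4946/647 = ((32 - 52)/6)*(-1/4764) + 4946*(1/647) = ((1/6)*(-20))*(-1/4764) + 4946/647 = -10/3*(-1/4764) + 4946/647 = 5/7146 + 4946/647 = 35347351/4623462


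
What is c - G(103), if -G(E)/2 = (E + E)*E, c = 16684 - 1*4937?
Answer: 54183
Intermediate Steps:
c = 11747 (c = 16684 - 4937 = 11747)
G(E) = -4*E² (G(E) = -2*(E + E)*E = -2*2*E*E = -4*E²)
c - G(103) = 11747 - (-4)*103² = 11747 - (-4)*10609 = 11747 - 1*(-42436) = 11747 + 42436 = 54183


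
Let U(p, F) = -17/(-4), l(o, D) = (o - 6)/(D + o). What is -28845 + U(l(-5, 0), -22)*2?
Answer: -57673/2 ≈ -28837.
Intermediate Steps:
l(o, D) = (-6 + o)/(D + o)
U(p, F) = 17/4 (U(p, F) = -17*(-¼) = 17/4)
-28845 + U(l(-5, 0), -22)*2 = -28845 + (17/4)*2 = -28845 + 17/2 = -57673/2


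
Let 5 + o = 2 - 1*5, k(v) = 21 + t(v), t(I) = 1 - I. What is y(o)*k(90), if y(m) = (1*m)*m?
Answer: -4352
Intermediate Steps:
k(v) = 22 - v (k(v) = 21 + (1 - v) = 22 - v)
o = -8 (o = -5 + (2 - 1*5) = -5 + (2 - 5) = -5 - 3 = -8)
y(m) = m² (y(m) = m*m = m²)
y(o)*k(90) = (-8)²*(22 - 1*90) = 64*(22 - 90) = 64*(-68) = -4352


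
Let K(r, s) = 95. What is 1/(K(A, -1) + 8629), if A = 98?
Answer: 1/8724 ≈ 0.00011463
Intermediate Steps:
1/(K(A, -1) + 8629) = 1/(95 + 8629) = 1/8724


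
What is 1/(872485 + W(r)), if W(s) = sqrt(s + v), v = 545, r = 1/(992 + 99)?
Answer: 951881135/830502011475879 - 46*sqrt(306571)/830502011475879 ≈ 1.1461e-6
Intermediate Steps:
r = 1/1091 ≈ 0.00091659
W(s) = sqrt(545 + s) (W(s) = sqrt(s + 545) = sqrt(545 + s))
1/(872485 + W(r)) = 1/(872485 + sqrt(545 + 1/1091)) = 1/(872485 + sqrt(594596/1091)) = 1/(872485 + 46*sqrt(306571)/1091)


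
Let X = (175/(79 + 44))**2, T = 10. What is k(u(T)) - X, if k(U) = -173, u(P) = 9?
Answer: -2647942/15129 ≈ -175.02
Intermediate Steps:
X = 30625/15129 (X = (175/123)**2 = 30625/15129 ≈ 2.0243)
k(u(T)) - X = -173 - 1*30625/15129 = -173 - 30625/15129 = -2647942/15129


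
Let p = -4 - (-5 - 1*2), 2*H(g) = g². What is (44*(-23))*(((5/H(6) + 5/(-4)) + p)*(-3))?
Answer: 18469/3 ≈ 6156.3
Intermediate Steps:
H(g) = g²/2
p = 3 (p = -4 - (-5 - 2) = -4 - 1*(-7) = -4 + 7 = 3)
(44*(-23))*(((5/H(6) + 5/(-4)) + p)*(-3)) = (44*(-23))*(((5/(((½)*6²)) + 5/(-4)) + 3)*(-3)) = -1012*((5/(((½)*36)) + 5*(-¼)) + 3)*(-3) = -1012*((5/18 - 5/4) + 3)*(-3) = -1012*(-35/36 + 3)*(-3) = -18469*(-3)/9 = -1012*(-73/12) = 18469/3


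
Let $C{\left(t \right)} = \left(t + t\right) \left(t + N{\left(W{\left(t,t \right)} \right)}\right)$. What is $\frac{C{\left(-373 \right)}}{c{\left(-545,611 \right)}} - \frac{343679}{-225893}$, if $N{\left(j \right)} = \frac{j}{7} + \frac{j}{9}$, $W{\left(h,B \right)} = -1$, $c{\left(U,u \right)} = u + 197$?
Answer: $\frac{1990076280743}{5749428636} \approx 346.13$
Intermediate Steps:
$c{\left(U,u \right)} = 197 + u$
$N{\left(j \right)} = \frac{16 j}{63}$ ($N{\left(j \right)} = j \frac{1}{7} + j \frac{1}{9} = \frac{j}{7} + \frac{j}{9} = \frac{16 j}{63}$)
$C{\left(t \right)} = 2 t \left(- \frac{16}{63} + t\right)$ ($C{\left(t \right)} = \left(t + t\right) \left(t + \frac{16}{63} \left(-1\right)\right) = 2 t \left(t - \frac{16}{63}\right) = 2 t \left(- \frac{16}{63} + t\right)$)
$\frac{C{\left(-373 \right)}}{c{\left(-545,611 \right)}} - \frac{343679}{-225893} = \frac{\frac{2}{63} \left(-373\right) \left(-16 + 63 \left(-373\right)\right)}{197 + 611} - \frac{343679}{-225893} = \frac{\frac{2}{63} \left(-373\right) \left(-16 - 23499\right)}{808} - - \frac{343679}{225893} = \frac{2}{63} \left(-373\right) \left(-23515\right) \frac{1}{808} + \frac{343679}{225893} = \frac{17542190}{63} \cdot \frac{1}{808} + \frac{343679}{225893} = \frac{8771095}{25452} + \frac{343679}{225893} = \frac{1990076280743}{5749428636}$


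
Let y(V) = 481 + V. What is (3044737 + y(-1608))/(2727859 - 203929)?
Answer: 304361/252393 ≈ 1.2059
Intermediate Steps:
(3044737 + y(-1608))/(2727859 - 203929) = (3044737 + (481 - 1608))/(2727859 - 203929) = (3044737 - 1127)/2523930 = 3043610*(1/2523930) = 304361/252393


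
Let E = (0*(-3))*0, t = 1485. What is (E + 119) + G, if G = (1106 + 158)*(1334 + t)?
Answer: 3563335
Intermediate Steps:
E = 0 (E = 0*0 = 0)
G = 3563216 (G = (1106 + 158)*(1334 + 1485) = 1264*2819 = 3563216)
(E + 119) + G = (0 + 119) + 3563216 = 119 + 3563216 = 3563335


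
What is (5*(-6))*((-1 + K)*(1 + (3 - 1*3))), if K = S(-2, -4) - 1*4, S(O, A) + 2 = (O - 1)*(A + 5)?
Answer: 300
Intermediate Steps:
S(O, A) = -2 + (-1 + O)*(5 + A) (S(O, A) = -2 + (O - 1)*(A + 5) = -2 + (-1 + O)*(5 + A))
K = -9 (K = (-7 - 1*(-4) + 5*(-2) - 4*(-2)) - 1*4 = (-7 + 4 - 10 + 8) - 4 = -5 - 4 = -9)
(5*(-6))*((-1 + K)*(1 + (3 - 1*3))) = (5*(-6))*((-1 - 9)*(1 + (3 - 1*3))) = -(-300)*(1 + (3 - 3)) = -(-300)*(1 + 0) = -(-300) = -30*(-10) = 300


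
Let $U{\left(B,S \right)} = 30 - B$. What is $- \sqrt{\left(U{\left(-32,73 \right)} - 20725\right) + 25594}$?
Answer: $- \sqrt{4931} \approx -70.221$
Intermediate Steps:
$- \sqrt{\left(U{\left(-32,73 \right)} - 20725\right) + 25594} = - \sqrt{\left(\left(30 - -32\right) - 20725\right) + 25594} = - \sqrt{\left(\left(30 + 32\right) - 20725\right) + 25594} = - \sqrt{\left(62 - 20725\right) + 25594} = - \sqrt{-20663 + 25594} = - \sqrt{4931}$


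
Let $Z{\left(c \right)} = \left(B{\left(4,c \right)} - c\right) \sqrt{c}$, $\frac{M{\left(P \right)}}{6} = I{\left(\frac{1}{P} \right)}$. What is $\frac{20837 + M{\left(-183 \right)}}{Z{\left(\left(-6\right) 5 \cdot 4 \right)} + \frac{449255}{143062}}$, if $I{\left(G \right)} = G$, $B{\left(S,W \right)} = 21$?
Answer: $\frac{16338476226008910}{595702854987193001} - \frac{1467209166750221688 i \sqrt{30}}{595702854987193001} \approx 0.027427 - 13.49 i$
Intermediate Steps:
$M{\left(P \right)} = \frac{6}{P}$
$Z{\left(c \right)} = \sqrt{c} \left(21 - c\right)$ ($Z{\left(c \right)} = \left(21 - c\right) \sqrt{c} = \sqrt{c} \left(21 - c\right)$)
$\frac{20837 + M{\left(-183 \right)}}{Z{\left(\left(-6\right) 5 \cdot 4 \right)} + \frac{449255}{143062}} = \frac{20837 + \frac{6}{-183}}{\sqrt{\left(-6\right) 5 \cdot 4} \left(21 - \left(-6\right) 5 \cdot 4\right) + \frac{449255}{143062}} = \frac{20837 + 6 \left(- \frac{1}{183}\right)}{\sqrt{\left(-30\right) 4} \left(21 - \left(-30\right) 4\right) + 449255 \cdot \frac{1}{143062}} = \frac{20837 - \frac{2}{61}}{\sqrt{-120} \left(21 - -120\right) + \frac{449255}{143062}} = \frac{1271055}{61 \left(2 i \sqrt{30} \left(21 + 120\right) + \frac{449255}{143062}\right)} = \frac{1271055}{61 \left(2 i \sqrt{30} \cdot 141 + \frac{449255}{143062}\right)} = \frac{1271055}{61 \left(282 i \sqrt{30} + \frac{449255}{143062}\right)} = \frac{1271055}{61 \left(\frac{449255}{143062} + 282 i \sqrt{30}\right)}$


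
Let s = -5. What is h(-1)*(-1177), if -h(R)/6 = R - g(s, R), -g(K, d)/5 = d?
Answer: -42372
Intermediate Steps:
g(K, d) = -5*d
h(R) = -36*R (h(R) = -6*(R - (-5)*R) = -6*(R + 5*R) = -36*R)
h(-1)*(-1177) = -36*(-1)*(-1177) = 36*(-1177) = -42372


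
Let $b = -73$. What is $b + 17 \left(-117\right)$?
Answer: $-2062$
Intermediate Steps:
$b + 17 \left(-117\right) = -73 + 17 \left(-117\right) = -73 - 1989 = -2062$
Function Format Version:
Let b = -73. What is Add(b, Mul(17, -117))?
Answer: -2062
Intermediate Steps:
Add(b, Mul(17, -117)) = Add(-73, Mul(17, -117)) = Add(-73, -1989) = -2062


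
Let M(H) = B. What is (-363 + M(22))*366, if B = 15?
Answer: -127368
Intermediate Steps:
M(H) = 15
(-363 + M(22))*366 = (-363 + 15)*366 = -348*366 = -127368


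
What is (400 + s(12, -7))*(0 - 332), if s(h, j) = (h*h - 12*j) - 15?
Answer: -203516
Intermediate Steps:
s(h, j) = -15 + h**2 - 12*j (s(h, j) = (h**2 - 12*j) - 15 = -15 + h**2 - 12*j)
(400 + s(12, -7))*(0 - 332) = (400 + (-15 + 12**2 - 12*(-7)))*(0 - 332) = (400 + (-15 + 144 + 84))*(-332) = (400 + 213)*(-332) = 613*(-332) = -203516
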